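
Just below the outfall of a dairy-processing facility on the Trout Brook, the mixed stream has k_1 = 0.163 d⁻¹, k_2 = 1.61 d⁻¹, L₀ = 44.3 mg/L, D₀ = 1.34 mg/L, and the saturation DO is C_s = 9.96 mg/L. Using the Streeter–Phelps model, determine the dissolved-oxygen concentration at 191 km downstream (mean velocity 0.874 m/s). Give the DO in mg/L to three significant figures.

Travel time t = x/v = 191 km / (0.874 m/s) = 191000 m / 0.874 m/s = 218500 s = 2.529 d.
k_1 L₀/(k_2−k_1) = 0.163×44.3/(1.61−0.163) = 7.221/1.447 = 4.990 mg/L.
e^(−k_1 t) = e^(−0.163×2.529) = 0.6621; e^(−k_2 t) = e^(−1.61×2.529) = 0.01704.
D = 4.990 × (0.6621 − 0.01704) + 1.34 × 0.01704 = 3.219 + 0.02283 = 3.242 mg/L.
DO = C_s − D = 9.96 − 3.242 = 6.718 mg/L.

DO ≈ 6.72 mg/L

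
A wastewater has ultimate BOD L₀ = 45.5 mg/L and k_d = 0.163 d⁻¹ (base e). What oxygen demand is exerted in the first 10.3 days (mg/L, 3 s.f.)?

y ≈ 37.0 mg/L

y_t = L₀(1 − e^(−k_d t)) = 45.5 × (1 − e^(−0.163×10.3))
= 45.5 × (1 − 0.1866) = 45.5 × 0.8134 = 37.01 mg/L.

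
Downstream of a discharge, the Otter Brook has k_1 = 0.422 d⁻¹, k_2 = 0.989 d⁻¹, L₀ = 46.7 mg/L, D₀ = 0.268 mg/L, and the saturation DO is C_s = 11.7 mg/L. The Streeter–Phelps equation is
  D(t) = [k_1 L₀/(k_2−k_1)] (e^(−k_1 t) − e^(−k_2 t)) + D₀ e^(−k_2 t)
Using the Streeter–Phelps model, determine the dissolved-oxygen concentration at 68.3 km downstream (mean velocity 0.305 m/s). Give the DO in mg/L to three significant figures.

Travel time t = x/v = 68.3 km / (0.305 m/s) = 68300 m / 0.305 m/s = 223900 s = 2.592 d.
k_1 L₀/(k_2−k_1) = 0.422×46.7/(0.989−0.422) = 19.71/0.5670 = 34.76 mg/L.
e^(−k_1 t) = e^(−0.422×2.592) = 0.3350; e^(−k_2 t) = e^(−0.989×2.592) = 0.07705.
D = 34.76 × (0.3350 − 0.07705) + 0.268 × 0.07705 = 8.964 + 0.02065 = 8.985 mg/L.
DO = C_s − D = 11.7 − 8.985 = 2.715 mg/L.

DO ≈ 2.72 mg/L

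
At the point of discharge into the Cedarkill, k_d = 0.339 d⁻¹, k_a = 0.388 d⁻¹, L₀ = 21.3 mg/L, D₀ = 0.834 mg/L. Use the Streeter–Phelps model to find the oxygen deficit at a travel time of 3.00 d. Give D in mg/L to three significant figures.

k_d L₀/(k_a−k_d) = 0.339×21.3/(0.388−0.339) = 7.221/0.04900 = 147.4 mg/L.
e^(−k_d t) = e^(−0.339×3.000) = 0.3617; e^(−k_a t) = e^(−0.388×3.000) = 0.3122.
D = 147.4 × (0.3617 − 0.3122) + 0.834 × 0.3122 = 7.286 + 0.2604 = 7.546 mg/L.

D ≈ 7.55 mg/L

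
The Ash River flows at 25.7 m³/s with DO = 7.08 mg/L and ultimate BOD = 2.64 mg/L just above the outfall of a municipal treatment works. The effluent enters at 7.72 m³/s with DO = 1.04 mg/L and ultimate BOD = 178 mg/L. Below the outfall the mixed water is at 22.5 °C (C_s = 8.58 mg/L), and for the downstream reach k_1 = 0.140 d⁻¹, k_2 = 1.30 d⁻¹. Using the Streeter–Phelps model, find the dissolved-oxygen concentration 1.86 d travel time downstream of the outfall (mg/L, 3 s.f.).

DO ≈ 4.77 mg/L

Mixed DO = (25.7×7.08 + 7.72×1.04)/(25.7+7.72) = 190.0/33.42 = 5.685 mg/L.
Mixed L₀ = (25.7×2.64 + 7.72×178)/(33.42) = 1442/33.42 = 43.15 mg/L.
Initial deficit D₀ = C_s − DO₀ = 8.58 − 5.685 = 2.895 mg/L.
D(1.86) = [0.140×43.15/(1.30−0.140)](e^(−0.140×1.86) − e^(−1.30×1.86)) + 2.895 e^(−1.30×1.86)
= 5.208 × (0.7707 − 0.08910) + 2.895 × 0.08910 = 3.808 mg/L.
DO = 8.58 − 3.808 = 4.772 mg/L.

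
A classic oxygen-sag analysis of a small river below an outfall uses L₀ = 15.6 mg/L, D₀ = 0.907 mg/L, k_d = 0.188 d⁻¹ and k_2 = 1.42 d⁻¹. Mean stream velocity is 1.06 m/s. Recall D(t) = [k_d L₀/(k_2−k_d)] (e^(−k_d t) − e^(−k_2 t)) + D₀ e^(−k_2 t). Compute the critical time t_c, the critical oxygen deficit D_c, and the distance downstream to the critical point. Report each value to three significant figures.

t_c = [1/(k_2−k_d)] ln[(k_2/k_d)(1 − D₀(k_2−k_d)/(k_d L₀))]
= [1/(1.42−0.188)] ln[(1.42/0.188)(1 − 0.907×1.232/(0.188×15.6))]
= (1/1.232) ln[7.553 × 0.6190] = 0.8117 × ln(4.675) = 0.8117 × 1.542 = 1.252 d.
D_c = (k_d/k_2) L₀ e^(−k_d t_c) = (0.188/1.42) × 15.6 × e^(−0.188×1.252) = 0.1324 × 15.6 × 0.7903 = 1.632 mg/L.
x_c = v t_c = 1.06 m/s × 1.252 d × 86400 s/d = 114700 m ≈ 115 km.

t_c ≈ 1.25 d; D_c ≈ 1.63 mg/L; x_c ≈ 115 km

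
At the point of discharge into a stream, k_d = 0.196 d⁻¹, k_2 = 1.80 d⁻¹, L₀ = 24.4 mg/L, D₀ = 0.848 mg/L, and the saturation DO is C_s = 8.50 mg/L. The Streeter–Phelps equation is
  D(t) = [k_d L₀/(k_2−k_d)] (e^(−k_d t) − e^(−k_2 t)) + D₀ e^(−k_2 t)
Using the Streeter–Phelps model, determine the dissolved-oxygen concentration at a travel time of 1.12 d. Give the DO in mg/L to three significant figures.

DO ≈ 6.39 mg/L

k_d L₀/(k_2−k_d) = 0.196×24.4/(1.80−0.196) = 4.782/1.604 = 2.982 mg/L.
e^(−k_d t) = e^(−0.196×1.120) = 0.8029; e^(−k_2 t) = e^(−1.80×1.120) = 0.1332.
D = 2.982 × (0.8029 − 0.1332) + 0.848 × 0.1332 = 1.997 + 0.1129 = 2.110 mg/L.
DO = C_s − D = 8.50 − 2.110 = 6.390 mg/L.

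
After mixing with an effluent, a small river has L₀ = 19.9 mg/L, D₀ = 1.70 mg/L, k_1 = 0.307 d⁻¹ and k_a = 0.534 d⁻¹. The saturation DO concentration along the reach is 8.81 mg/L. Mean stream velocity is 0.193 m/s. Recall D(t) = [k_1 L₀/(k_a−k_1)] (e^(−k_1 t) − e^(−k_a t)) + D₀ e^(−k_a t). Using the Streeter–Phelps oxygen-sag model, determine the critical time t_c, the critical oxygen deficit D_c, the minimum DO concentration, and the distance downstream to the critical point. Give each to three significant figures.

t_c ≈ 2.15 d; D_c ≈ 5.91 mg/L; min DO ≈ 2.90 mg/L; x_c ≈ 35.9 km

t_c = [1/(k_a−k_1)] ln[(k_a/k_1)(1 − D₀(k_a−k_1)/(k_1 L₀))]
= [1/(0.534−0.307)] ln[(0.534/0.307)(1 − 1.70×0.2270/(0.307×19.9))]
= (1/0.2270) ln[1.739 × 0.9368] = 4.405 × ln(1.630) = 4.405 × 0.4883 = 2.151 d.
D_c = (k_1/k_a) L₀ e^(−k_1 t_c) = (0.307/0.534) × 19.9 × e^(−0.307×2.151) = 0.5749 × 19.9 × 0.5167 = 5.911 mg/L.
Minimum DO = C_s − D_c = 8.81 − 5.911 = 2.899 mg/L.
x_c = v t_c = 0.193 m/s × 2.151 d × 86400 s/d = 35870 m ≈ 35.9 km.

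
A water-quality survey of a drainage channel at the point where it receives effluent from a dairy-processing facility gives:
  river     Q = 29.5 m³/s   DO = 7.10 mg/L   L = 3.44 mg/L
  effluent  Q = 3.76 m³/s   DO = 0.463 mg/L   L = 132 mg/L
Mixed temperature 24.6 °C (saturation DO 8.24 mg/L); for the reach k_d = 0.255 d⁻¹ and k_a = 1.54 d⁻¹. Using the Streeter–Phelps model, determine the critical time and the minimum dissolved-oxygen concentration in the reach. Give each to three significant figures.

Mixed DO = (29.5×7.10 + 3.76×0.463)/(29.5+3.76) = 211.2/33.26 = 6.350 mg/L.
Mixed L₀ = (29.5×3.44 + 3.76×132)/(33.26) = 597.8/33.26 = 17.97 mg/L.
Initial deficit D₀ = C_s − DO₀ = 8.24 − 6.350 = 1.890 mg/L.
t_c = (1/1.285) ln[(1.54/0.255)(1 − 1.890×1.285/(0.255×17.97))] = 0.7782 × ln(2.839) = 0.8119 d.
D_c = (0.255/1.54) × 17.97 × e^(−0.255×0.8119) = 0.1656 × 17.97 × 0.8130 = 2.420 mg/L.
Minimum DO = 8.24 − 2.420 = 5.820 mg/L.

t_c ≈ 0.812 d; minimum DO ≈ 5.82 mg/L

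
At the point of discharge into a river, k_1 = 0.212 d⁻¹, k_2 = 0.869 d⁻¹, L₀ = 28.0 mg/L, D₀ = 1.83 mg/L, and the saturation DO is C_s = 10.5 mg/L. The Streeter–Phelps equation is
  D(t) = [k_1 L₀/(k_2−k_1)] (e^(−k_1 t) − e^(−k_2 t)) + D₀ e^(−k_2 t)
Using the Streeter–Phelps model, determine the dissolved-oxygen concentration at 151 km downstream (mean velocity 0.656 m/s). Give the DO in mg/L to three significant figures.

DO ≈ 6.08 mg/L

Travel time t = x/v = 151 km / (0.656 m/s) = 151000 m / 0.656 m/s = 230200 s = 2.664 d.
k_1 L₀/(k_2−k_1) = 0.212×28.0/(0.869−0.212) = 5.936/0.6570 = 9.035 mg/L.
e^(−k_1 t) = e^(−0.212×2.664) = 0.5685; e^(−k_2 t) = e^(−0.869×2.664) = 0.09875.
D = 9.035 × (0.5685 − 0.09875) + 1.83 × 0.09875 = 4.244 + 0.1807 = 4.425 mg/L.
DO = C_s − D = 10.5 − 4.425 = 6.075 mg/L.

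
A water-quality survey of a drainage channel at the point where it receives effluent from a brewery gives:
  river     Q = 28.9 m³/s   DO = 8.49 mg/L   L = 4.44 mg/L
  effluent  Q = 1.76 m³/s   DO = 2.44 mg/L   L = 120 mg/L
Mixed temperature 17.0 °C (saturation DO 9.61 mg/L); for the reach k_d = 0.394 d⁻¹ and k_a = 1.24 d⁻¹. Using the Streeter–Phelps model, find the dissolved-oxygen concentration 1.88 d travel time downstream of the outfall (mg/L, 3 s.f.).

DO ≈ 7.51 mg/L

Mixed DO = (28.9×8.49 + 1.76×2.44)/(28.9+1.76) = 249.7/30.66 = 8.143 mg/L.
Mixed L₀ = (28.9×4.44 + 1.76×120)/(30.66) = 339.5/30.66 = 11.07 mg/L.
Initial deficit D₀ = C_s − DO₀ = 9.61 − 8.143 = 1.467 mg/L.
D(1.88) = [0.394×11.07/(1.24−0.394)](e^(−0.394×1.88) − e^(−1.24×1.88)) + 1.467 e^(−1.24×1.88)
= 5.157 × (0.4768 − 0.09718) + 1.467 × 0.09718 = 2.100 mg/L.
DO = 9.61 − 2.100 = 7.510 mg/L.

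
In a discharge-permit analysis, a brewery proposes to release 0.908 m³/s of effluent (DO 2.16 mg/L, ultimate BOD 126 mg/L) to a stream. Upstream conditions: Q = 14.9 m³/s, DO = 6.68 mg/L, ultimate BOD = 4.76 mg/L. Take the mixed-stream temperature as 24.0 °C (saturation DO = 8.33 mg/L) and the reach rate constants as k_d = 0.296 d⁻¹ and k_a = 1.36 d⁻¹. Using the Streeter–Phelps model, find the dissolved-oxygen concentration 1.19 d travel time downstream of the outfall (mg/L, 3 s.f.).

DO ≈ 6.30 mg/L

Mixed DO = (14.9×6.68 + 0.908×2.16)/(14.9+0.908) = 101.5/15.81 = 6.420 mg/L.
Mixed L₀ = (14.9×4.76 + 0.908×126)/(15.81) = 185.3/15.81 = 11.72 mg/L.
Initial deficit D₀ = C_s − DO₀ = 8.33 − 6.420 = 1.910 mg/L.
D(1.19) = [0.296×11.72/(1.36−0.296)](e^(−0.296×1.19) − e^(−1.36×1.19)) + 1.910 e^(−1.36×1.19)
= 3.262 × (0.7031 − 0.1982) + 1.910 × 0.1982 = 2.025 mg/L.
DO = 8.33 − 2.025 = 6.305 mg/L.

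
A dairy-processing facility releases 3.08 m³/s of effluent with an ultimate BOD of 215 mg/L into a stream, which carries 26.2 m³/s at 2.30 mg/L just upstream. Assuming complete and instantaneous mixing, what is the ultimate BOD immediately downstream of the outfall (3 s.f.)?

Flow-weighted mixing: C = (Q_r C_r + Q_w C_w)/(Q_r + Q_w)
= (26.2×2.30 + 3.08×215)/(26.2 + 3.08) = 722.5/29.28 = 24.67 mg/L.

24.7 mg/L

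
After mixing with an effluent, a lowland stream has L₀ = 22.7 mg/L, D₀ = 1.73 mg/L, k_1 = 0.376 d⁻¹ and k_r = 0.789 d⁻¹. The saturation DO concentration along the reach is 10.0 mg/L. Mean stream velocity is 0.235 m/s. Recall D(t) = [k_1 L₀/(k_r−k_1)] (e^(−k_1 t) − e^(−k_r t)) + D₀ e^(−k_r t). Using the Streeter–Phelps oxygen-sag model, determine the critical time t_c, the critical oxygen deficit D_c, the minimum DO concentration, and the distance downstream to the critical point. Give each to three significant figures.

At the critical point dD/dt = 0, so k_1 L₀ e^(−k_1 t) = k_r D. Substituting D(t) from the Streeter–Phelps equation and solving for t gives
t_c = ln[(k_r/k_1)(1 − D₀(k_r−k_1)/(k_1 L₀))] / (k_r−k_1).
Here k_r−k_1 = 0.4130 d⁻¹ and 1 − D₀(k_r−k_1)/(k_1 L₀) = 1 − 1.73×0.4130/(0.376×22.7) = 0.9163, so
t_c = ln(2.098 × 0.9163) / 0.4130 = 0.6538 / 0.4130 = 1.583 d.
D_c = (k_1/k_r) L₀ e^(−k_1 t_c) = (0.376/0.789) × 22.7 × e^(−0.376×1.583) = 0.4766 × 22.7 × 0.5515 = 5.966 mg/L.
Minimum DO = C_s − D_c = 10.0 − 5.966 = 4.034 mg/L.
x_c = v t_c = 0.235 m/s × 1.583 d × 86400 s/d = 32140 m ≈ 32.1 km.

t_c ≈ 1.58 d; D_c ≈ 5.97 mg/L; min DO ≈ 4.03 mg/L; x_c ≈ 32.1 km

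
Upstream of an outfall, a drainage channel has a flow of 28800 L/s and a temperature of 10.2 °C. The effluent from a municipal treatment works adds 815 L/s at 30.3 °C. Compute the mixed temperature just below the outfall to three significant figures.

Flow-weighted mixing: C = (Q_r C_r + Q_w C_w)/(Q_r + Q_w)
= (28800×10.2 + 815×30.3)/(28800 + 815) = 318500/29620 = 10.75 °C.

10.8 °C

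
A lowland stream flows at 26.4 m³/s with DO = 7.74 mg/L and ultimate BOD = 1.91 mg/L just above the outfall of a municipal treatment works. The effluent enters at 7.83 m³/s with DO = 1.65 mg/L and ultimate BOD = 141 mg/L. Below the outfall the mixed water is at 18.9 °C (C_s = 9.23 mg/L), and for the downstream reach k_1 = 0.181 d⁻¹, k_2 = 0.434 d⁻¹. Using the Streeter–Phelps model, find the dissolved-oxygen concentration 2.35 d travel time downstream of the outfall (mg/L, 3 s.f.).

Mixed DO = (26.4×7.74 + 7.83×1.65)/(26.4+7.83) = 217.3/34.23 = 6.347 mg/L.
Mixed L₀ = (26.4×1.91 + 7.83×141)/(34.23) = 1154/34.23 = 33.73 mg/L.
Initial deficit D₀ = C_s − DO₀ = 9.23 − 6.347 = 2.883 mg/L.
D(2.35) = [0.181×33.73/(0.434−0.181)](e^(−0.181×2.35) − e^(−0.434×2.35)) + 2.883 e^(−0.434×2.35)
= 24.13 × (0.6535 − 0.3606) + 2.883 × 0.3606 = 8.107 mg/L.
DO = 9.23 − 8.107 = 1.123 mg/L.

DO ≈ 1.12 mg/L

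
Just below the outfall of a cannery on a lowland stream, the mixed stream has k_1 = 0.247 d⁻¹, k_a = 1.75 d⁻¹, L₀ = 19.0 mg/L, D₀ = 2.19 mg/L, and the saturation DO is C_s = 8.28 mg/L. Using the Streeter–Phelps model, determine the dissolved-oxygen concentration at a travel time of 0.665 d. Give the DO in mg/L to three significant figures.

k_1 L₀/(k_a−k_1) = 0.247×19.0/(1.75−0.247) = 4.693/1.503 = 3.122 mg/L.
e^(−k_1 t) = e^(−0.247×0.6650) = 0.8485; e^(−k_a t) = e^(−1.75×0.6650) = 0.3123.
D = 3.122 × (0.8485 − 0.3123) + 2.19 × 0.3123 = 1.674 + 0.6840 = 2.358 mg/L.
DO = C_s − D = 8.28 − 2.358 = 5.922 mg/L.

DO ≈ 5.92 mg/L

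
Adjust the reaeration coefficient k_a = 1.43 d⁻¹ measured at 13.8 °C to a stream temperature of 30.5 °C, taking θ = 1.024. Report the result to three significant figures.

k_a(T₂) = k_a(T₁) · θ^(T₂−T₁) = 1.43 × 1.024^(30.5−13.8)
= 1.43 × 1.024^16.7 = 1.43 × 1.486 = 2.125 d⁻¹.

k_a ≈ 2.12 d⁻¹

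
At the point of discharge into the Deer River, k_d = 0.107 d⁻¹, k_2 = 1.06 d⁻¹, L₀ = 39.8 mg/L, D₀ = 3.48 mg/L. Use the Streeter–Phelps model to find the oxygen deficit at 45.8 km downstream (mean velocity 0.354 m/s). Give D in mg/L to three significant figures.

D ≈ 3.60 mg/L

Travel time t = x/v = 45.8 km / (0.354 m/s) = 45800 m / 0.354 m/s = 129400 s = 1.497 d.
k_d L₀/(k_2−k_d) = 0.107×39.8/(1.06−0.107) = 4.259/0.9530 = 4.469 mg/L.
e^(−k_d t) = e^(−0.107×1.497) = 0.8520; e^(−k_2 t) = e^(−1.06×1.497) = 0.2045.
D = 4.469 × (0.8520 − 0.2045) + 3.48 × 0.2045 = 2.893 + 0.7116 = 3.605 mg/L.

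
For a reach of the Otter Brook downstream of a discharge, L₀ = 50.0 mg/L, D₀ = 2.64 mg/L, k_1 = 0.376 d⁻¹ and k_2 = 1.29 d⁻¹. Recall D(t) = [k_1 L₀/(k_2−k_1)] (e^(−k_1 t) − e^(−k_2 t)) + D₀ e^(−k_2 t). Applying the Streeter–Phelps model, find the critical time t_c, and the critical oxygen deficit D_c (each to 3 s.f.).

t_c = [1/(k_2−k_1)] ln[(k_2/k_1)(1 − D₀(k_2−k_1)/(k_1 L₀))]
= [1/(1.29−0.376)] ln[(1.29/0.376)(1 − 2.64×0.9140/(0.376×50.0))]
= (1/0.9140) ln[3.431 × 0.8717] = 1.094 × ln(2.991) = 1.094 × 1.095 = 1.199 d.
L(t_c) = L₀ e^(−k_1 t_c) = 50.0 × 0.6372 = 31.86 mg/L, and at the critical point k_2 D_c = k_1 L, so D_c = (0.376/1.29) × 31.86 = 9.287 mg/L.

t_c ≈ 1.20 d; D_c ≈ 9.29 mg/L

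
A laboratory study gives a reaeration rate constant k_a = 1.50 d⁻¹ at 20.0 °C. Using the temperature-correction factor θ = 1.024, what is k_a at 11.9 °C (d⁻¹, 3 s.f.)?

k_a(T₂) = k_a(T₁) · θ^(T₂−T₁) = 1.50 × 1.024^(11.9−20.0)
= 1.50 × 1.024^-8.10 = 1.50 × 0.8252 = 1.238 d⁻¹.

k_a ≈ 1.24 d⁻¹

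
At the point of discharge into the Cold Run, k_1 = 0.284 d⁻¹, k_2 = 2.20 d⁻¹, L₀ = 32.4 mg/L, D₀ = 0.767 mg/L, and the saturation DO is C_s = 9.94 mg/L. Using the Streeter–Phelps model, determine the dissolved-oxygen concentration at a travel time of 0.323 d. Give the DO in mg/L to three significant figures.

k_1 L₀/(k_2−k_1) = 0.284×32.4/(2.20−0.284) = 9.202/1.916 = 4.803 mg/L.
e^(−k_1 t) = e^(−0.284×0.3230) = 0.9123; e^(−k_2 t) = e^(−2.20×0.3230) = 0.4913.
D = 4.803 × (0.9123 − 0.4913) + 0.767 × 0.4913 = 2.022 + 0.3769 = 2.399 mg/L.
DO = C_s − D = 9.94 − 2.399 = 7.541 mg/L.

DO ≈ 7.54 mg/L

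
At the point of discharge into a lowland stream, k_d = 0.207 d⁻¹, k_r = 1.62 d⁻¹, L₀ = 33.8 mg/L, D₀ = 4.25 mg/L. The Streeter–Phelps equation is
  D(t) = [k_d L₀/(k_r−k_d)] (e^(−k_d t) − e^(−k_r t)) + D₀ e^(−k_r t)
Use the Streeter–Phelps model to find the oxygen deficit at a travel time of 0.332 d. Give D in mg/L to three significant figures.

k_d L₀/(k_r−k_d) = 0.207×33.8/(1.62−0.207) = 6.997/1.413 = 4.952 mg/L.
e^(−k_d t) = e^(−0.207×0.3320) = 0.9336; e^(−k_r t) = e^(−1.62×0.3320) = 0.5840.
D = 4.952 × (0.9336 − 0.5840) + 4.25 × 0.5840 = 1.731 + 2.482 = 4.213 mg/L.

D ≈ 4.21 mg/L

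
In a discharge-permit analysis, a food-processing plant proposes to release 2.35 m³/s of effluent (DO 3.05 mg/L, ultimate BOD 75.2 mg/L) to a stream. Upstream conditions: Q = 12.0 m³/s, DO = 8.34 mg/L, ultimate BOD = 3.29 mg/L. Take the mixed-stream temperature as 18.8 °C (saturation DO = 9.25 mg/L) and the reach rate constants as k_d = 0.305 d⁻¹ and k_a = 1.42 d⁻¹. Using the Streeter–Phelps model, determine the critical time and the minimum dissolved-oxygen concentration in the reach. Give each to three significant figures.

Mixed DO = (12.0×8.34 + 2.35×3.05)/(12.0+2.35) = 107.2/14.35 = 7.474 mg/L.
Mixed L₀ = (12.0×3.29 + 2.35×75.2)/(14.35) = 216.2/14.35 = 15.07 mg/L.
Initial deficit D₀ = C_s − DO₀ = 9.25 − 7.474 = 1.776 mg/L.
t_c = (1/1.115) ln[(1.42/0.305)(1 − 1.776×1.115/(0.305×15.07))] = 0.8969 × ln(2.649) = 0.8737 d.
D_c = (0.305/1.42) × 15.07 × e^(−0.305×0.8737) = 0.2148 × 15.07 × 0.7661 = 2.479 mg/L.
Minimum DO = 9.25 − 2.479 = 6.771 mg/L.

t_c ≈ 0.874 d; minimum DO ≈ 6.77 mg/L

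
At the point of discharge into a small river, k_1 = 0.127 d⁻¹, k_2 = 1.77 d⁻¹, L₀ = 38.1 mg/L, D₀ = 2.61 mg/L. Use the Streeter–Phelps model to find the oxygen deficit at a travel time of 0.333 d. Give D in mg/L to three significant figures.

k_1 L₀/(k_2−k_1) = 0.127×38.1/(1.77−0.127) = 4.839/1.643 = 2.945 mg/L.
e^(−k_1 t) = e^(−0.127×0.3330) = 0.9586; e^(−k_2 t) = e^(−1.77×0.3330) = 0.5547.
D = 2.945 × (0.9586 − 0.5547) + 2.61 × 0.5547 = 1.190 + 1.448 = 2.637 mg/L.

D ≈ 2.64 mg/L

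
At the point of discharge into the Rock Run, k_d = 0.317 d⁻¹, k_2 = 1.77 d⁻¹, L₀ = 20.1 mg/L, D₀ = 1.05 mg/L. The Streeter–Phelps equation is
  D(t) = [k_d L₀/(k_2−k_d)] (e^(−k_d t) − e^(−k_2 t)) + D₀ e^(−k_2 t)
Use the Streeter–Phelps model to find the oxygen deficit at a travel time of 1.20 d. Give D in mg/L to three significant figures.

D ≈ 2.60 mg/L

k_d L₀/(k_2−k_d) = 0.317×20.1/(1.77−0.317) = 6.372/1.453 = 4.385 mg/L.
e^(−k_d t) = e^(−0.317×1.200) = 0.6836; e^(−k_2 t) = e^(−1.77×1.200) = 0.1196.
D = 4.385 × (0.6836 − 0.1196) + 1.05 × 0.1196 = 2.473 + 0.1255 = 2.599 mg/L.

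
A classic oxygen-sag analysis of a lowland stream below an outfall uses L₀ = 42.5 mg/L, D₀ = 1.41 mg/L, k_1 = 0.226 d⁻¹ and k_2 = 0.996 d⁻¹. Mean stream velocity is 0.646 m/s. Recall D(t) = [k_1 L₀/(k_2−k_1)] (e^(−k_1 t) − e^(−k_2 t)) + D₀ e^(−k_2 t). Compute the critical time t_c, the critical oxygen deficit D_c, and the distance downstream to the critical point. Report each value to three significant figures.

With k_2/k_1 = 4.407 and 1 − D₀(k_2−k_1)/(k_1 L₀) = 0.8870,
t_c = ln(4.407 × 0.8870) / (0.996 − 0.226) = ln(3.909) / 0.7700 = 1.363/0.7700 = 1.770 d.
D_c = (k_1/k_2) L₀ e^(−k_1 t_c) = (0.226/0.996) × 42.5 × e^(−0.226×1.770) = 0.2269 × 42.5 × 0.6702 = 6.463 mg/L.
x_c = v t_c = 0.646 m/s × 1.770 d × 86400 s/d = 98820 m ≈ 98.8 km.

t_c ≈ 1.77 d; D_c ≈ 6.46 mg/L; x_c ≈ 98.8 km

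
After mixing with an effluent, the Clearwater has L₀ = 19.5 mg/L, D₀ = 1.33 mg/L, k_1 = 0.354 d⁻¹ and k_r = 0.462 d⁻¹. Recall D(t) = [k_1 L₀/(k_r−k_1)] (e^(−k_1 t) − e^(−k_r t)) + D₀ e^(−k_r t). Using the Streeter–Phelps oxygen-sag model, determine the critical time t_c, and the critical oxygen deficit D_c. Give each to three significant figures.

t_c ≈ 2.27 d; D_c ≈ 6.69 mg/L

With k_r/k_1 = 1.305 and 1 − D₀(k_r−k_1)/(k_1 L₀) = 0.9792,
t_c = ln(1.305 × 0.9792) / (0.462 − 0.354) = ln(1.278) / 0.1080 = 0.2452/0.1080 = 2.271 d.
L(t_c) = L₀ e^(−k_1 t_c) = 19.5 × 0.4476 = 8.728 mg/L, and at the critical point k_r D_c = k_1 L, so D_c = (0.354/0.462) × 8.728 = 6.688 mg/L.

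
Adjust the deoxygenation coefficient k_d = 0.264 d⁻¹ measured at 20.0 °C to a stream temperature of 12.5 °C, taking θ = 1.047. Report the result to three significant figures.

k_d(T₂) = k_d(T₁) · θ^(T₂−T₁) = 0.264 × 1.047^(12.5−20.0)
= 0.264 × 1.047^-7.50 = 0.264 × 0.7086 = 0.1871 d⁻¹.

k_d ≈ 0.187 d⁻¹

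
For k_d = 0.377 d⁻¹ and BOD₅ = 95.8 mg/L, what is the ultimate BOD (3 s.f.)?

L₀ ≈ 113 mg/L

BOD₅ = L₀(1 − e^(−5k_d)) ⇒ L₀ = BOD₅ / (1 − e^(−5×0.377))
= 95.8 / (1 − 0.1518) = 95.8 / 0.8482 = 112.9 mg/L.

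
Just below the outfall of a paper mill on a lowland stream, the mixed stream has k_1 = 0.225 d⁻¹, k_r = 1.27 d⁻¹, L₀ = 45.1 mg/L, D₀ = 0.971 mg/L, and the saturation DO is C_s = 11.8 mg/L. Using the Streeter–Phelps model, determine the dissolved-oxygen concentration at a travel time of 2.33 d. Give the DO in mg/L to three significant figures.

k_1 L₀/(k_r−k_1) = 0.225×45.1/(1.27−0.225) = 10.15/1.045 = 9.711 mg/L.
e^(−k_1 t) = e^(−0.225×2.330) = 0.5920; e^(−k_r t) = e^(−1.27×2.330) = 0.05187.
D = 9.711 × (0.5920 − 0.05187) + 0.971 × 0.05187 = 5.245 + 0.05036 = 5.295 mg/L.
DO = C_s − D = 11.8 − 5.295 = 6.505 mg/L.

DO ≈ 6.50 mg/L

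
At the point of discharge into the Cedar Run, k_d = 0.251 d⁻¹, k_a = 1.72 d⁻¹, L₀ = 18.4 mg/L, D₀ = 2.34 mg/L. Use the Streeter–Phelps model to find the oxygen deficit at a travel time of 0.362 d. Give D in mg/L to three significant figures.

k_d L₀/(k_a−k_d) = 0.251×18.4/(1.72−0.251) = 4.618/1.469 = 3.144 mg/L.
e^(−k_d t) = e^(−0.251×0.3620) = 0.9131; e^(−k_a t) = e^(−1.72×0.3620) = 0.5365.
D = 3.144 × (0.9131 − 0.5365) + 2.34 × 0.5365 = 1.184 + 1.255 = 2.440 mg/L.

D ≈ 2.44 mg/L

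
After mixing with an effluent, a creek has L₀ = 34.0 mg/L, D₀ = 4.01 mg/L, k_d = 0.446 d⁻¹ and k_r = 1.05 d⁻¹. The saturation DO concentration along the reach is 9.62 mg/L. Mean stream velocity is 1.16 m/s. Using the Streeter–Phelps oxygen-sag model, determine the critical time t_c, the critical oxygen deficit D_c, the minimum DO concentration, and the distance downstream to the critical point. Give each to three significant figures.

t_c ≈ 1.13 d; D_c ≈ 8.73 mg/L; min DO ≈ 0.893 mg/L; x_c ≈ 113 km

t_c = [1/(k_r−k_d)] ln[(k_r/k_d)(1 − D₀(k_r−k_d)/(k_d L₀))]
= [1/(1.05−0.446)] ln[(1.05/0.446)(1 − 4.01×0.6040/(0.446×34.0))]
= (1/0.6040) ln[2.354 × 0.8403] = 1.656 × ln(1.978) = 1.656 × 0.6822 = 1.129 d.
D_c = (k_d/k_r) L₀ e^(−k_d t_c) = (0.446/1.05) × 34.0 × e^(−0.446×1.129) = 0.4248 × 34.0 × 0.6043 = 8.727 mg/L.
Minimum DO = C_s − D_c = 9.62 − 8.727 = 0.8933 mg/L.
x_c = v t_c = 1.16 m/s × 1.129 d × 86400 s/d = 113200 m ≈ 113 km.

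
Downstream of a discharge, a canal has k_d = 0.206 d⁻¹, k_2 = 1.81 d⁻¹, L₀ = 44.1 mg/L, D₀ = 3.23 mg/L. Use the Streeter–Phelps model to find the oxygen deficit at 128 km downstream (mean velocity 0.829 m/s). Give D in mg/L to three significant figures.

Travel time t = x/v = 128 km / (0.829 m/s) = 128000 m / 0.829 m/s = 154400 s = 1.787 d.
k_d L₀/(k_2−k_d) = 0.206×44.1/(1.81−0.206) = 9.085/1.604 = 5.664 mg/L.
e^(−k_d t) = e^(−0.206×1.787) = 0.6920; e^(−k_2 t) = e^(−1.81×1.787) = 0.03938.
D = 5.664 × (0.6920 − 0.03938) + 3.23 × 0.03938 = 3.696 + 0.1272 = 3.824 mg/L.

D ≈ 3.82 mg/L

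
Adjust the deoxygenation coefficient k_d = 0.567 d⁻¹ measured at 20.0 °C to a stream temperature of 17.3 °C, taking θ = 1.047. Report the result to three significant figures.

k_d ≈ 0.501 d⁻¹

k_d(T₂) = k_d(T₁) · θ^(T₂−T₁) = 0.567 × 1.047^(17.3−20.0)
= 0.567 × 1.047^-2.70 = 0.567 × 0.8834 = 0.5009 d⁻¹.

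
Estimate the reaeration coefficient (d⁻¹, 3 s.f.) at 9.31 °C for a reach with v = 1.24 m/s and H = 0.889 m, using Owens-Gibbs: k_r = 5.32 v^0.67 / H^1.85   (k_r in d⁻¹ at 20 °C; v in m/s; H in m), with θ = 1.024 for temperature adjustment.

k_r(20) = 5.32 × 1.24^0.67 / 0.889^1.85 = 5.32 × 1.155 / 0.8044 = 7.639 d⁻¹.
k_r(9.31) = 7.639 × 1.024^(9.31−20) = 7.639 × 0.7761 = 5.928 d⁻¹.

k_r ≈ 5.93 d⁻¹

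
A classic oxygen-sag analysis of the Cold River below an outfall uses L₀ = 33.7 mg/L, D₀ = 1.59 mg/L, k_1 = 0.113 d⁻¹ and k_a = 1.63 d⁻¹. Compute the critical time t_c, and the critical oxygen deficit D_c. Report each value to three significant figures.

t_c ≈ 1.10 d; D_c ≈ 2.06 mg/L

t_c = [1/(k_a−k_1)] ln[(k_a/k_1)(1 − D₀(k_a−k_1)/(k_1 L₀))]
= [1/(1.63−0.113)] ln[(1.63/0.113)(1 − 1.59×1.517/(0.113×33.7))]
= (1/1.517) ln[14.42 × 0.3666] = 0.6592 × ln(5.288) = 0.6592 × 1.665 = 1.098 d.
D_c = (k_1/k_a) L₀ e^(−k_1 t_c) = (0.113/1.63) × 33.7 × e^(−0.113×1.098) = 0.06933 × 33.7 × 0.8833 = 2.064 mg/L.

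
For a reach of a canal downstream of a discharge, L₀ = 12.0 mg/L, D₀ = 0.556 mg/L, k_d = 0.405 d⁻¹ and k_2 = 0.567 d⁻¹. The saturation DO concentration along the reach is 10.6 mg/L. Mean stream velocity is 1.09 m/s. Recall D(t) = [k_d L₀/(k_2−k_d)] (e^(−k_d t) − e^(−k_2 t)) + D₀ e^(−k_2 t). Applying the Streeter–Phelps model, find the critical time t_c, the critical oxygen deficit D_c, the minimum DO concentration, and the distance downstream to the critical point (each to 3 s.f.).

t_c ≈ 1.96 d; D_c ≈ 3.87 mg/L; min DO ≈ 6.73 mg/L; x_c ≈ 185 km

At the critical point dD/dt = 0, so k_d L₀ e^(−k_d t) = k_2 D. Substituting D(t) from the Streeter–Phelps equation and solving for t gives
t_c = ln[(k_2/k_d)(1 − D₀(k_2−k_d)/(k_d L₀))] / (k_2−k_d).
Here k_2−k_d = 0.1620 d⁻¹ and 1 − D₀(k_2−k_d)/(k_d L₀) = 1 − 0.556×0.1620/(0.405×12.0) = 0.9815, so
t_c = ln(1.400 × 0.9815) / 0.1620 = 0.3178 / 0.1620 = 1.962 d.
L(t_c) = L₀ e^(−k_d t_c) = 12.0 × 0.4518 = 5.422 mg/L, and at the critical point k_2 D_c = k_d L, so D_c = (0.405/0.567) × 5.422 = 3.873 mg/L.
Minimum DO = C_s − D_c = 10.6 − 3.873 = 6.727 mg/L.
x_c = v t_c = 1.09 m/s × 1.962 d × 86400 s/d = 184700 m ≈ 185 km.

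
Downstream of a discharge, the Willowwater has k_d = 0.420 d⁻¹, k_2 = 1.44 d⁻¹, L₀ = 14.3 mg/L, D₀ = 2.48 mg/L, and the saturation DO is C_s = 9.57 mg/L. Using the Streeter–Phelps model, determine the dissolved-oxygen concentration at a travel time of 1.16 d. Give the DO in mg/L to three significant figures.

k_d L₀/(k_2−k_d) = 0.420×14.3/(1.44−0.420) = 6.006/1.020 = 5.888 mg/L.
e^(−k_d t) = e^(−0.420×1.160) = 0.6143; e^(−k_2 t) = e^(−1.44×1.160) = 0.1882.
D = 5.888 × (0.6143 − 0.1882) + 2.48 × 0.1882 = 2.509 + 0.4667 = 2.976 mg/L.
DO = C_s − D = 9.57 − 2.976 = 6.594 mg/L.

DO ≈ 6.59 mg/L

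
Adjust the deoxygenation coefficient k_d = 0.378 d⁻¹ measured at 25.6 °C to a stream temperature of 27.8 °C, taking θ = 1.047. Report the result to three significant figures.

k_d ≈ 0.418 d⁻¹

k_d(T₂) = k_d(T₁) · θ^(T₂−T₁) = 0.378 × 1.047^(27.8−25.6)
= 0.378 × 1.047^2.20 = 0.378 × 1.106 = 0.4182 d⁻¹.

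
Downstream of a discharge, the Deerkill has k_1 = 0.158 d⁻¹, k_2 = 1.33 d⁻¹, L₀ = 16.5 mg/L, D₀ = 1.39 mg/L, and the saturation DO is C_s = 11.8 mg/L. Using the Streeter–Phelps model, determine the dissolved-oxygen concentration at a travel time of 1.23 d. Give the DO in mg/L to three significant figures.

DO ≈ 10.1 mg/L

k_1 L₀/(k_2−k_1) = 0.158×16.5/(1.33−0.158) = 2.607/1.172 = 2.224 mg/L.
e^(−k_1 t) = e^(−0.158×1.230) = 0.8234; e^(−k_2 t) = e^(−1.33×1.230) = 0.1948.
D = 2.224 × (0.8234 − 0.1948) + 1.39 × 0.1948 = 1.398 + 0.2707 = 1.669 mg/L.
DO = C_s − D = 11.8 − 1.669 = 10.13 mg/L.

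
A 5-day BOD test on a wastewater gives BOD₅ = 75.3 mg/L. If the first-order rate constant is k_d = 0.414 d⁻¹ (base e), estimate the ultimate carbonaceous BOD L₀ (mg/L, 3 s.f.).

L₀ ≈ 86.2 mg/L

BOD₅ = L₀(1 − e^(−5k_d)) ⇒ L₀ = BOD₅ / (1 − e^(−5×0.414))
= 75.3 / (1 − 0.1262) = 75.3 / 0.8738 = 86.17 mg/L.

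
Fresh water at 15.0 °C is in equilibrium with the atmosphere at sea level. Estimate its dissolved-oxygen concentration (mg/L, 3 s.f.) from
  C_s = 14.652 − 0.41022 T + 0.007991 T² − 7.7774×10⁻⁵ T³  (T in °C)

C_s = 14.652 − 0.41022×15.0 + 0.007991×15.0² − 7.7774×10⁻⁵×15.0³ = 10.03 mg/L.

C_s ≈ 10.0 mg/L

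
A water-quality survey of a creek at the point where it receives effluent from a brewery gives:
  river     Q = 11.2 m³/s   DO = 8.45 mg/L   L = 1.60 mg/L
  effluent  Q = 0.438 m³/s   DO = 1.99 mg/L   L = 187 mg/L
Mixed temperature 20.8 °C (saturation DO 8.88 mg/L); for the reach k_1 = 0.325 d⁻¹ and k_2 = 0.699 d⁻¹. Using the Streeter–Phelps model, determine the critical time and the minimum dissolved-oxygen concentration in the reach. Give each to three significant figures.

t_c ≈ 1.79 d; minimum DO ≈ 6.65 mg/L

Mixed DO = (11.2×8.45 + 0.438×1.99)/(11.2+0.438) = 95.51/11.64 = 8.207 mg/L.
Mixed L₀ = (11.2×1.60 + 0.438×187)/(11.64) = 99.83/11.64 = 8.578 mg/L.
Initial deficit D₀ = C_s − DO₀ = 8.88 − 8.207 = 0.6731 mg/L.
t_c = (1/0.3740) ln[(0.699/0.325)(1 − 0.6731×0.3740/(0.325×8.578))] = 2.674 × ln(1.957) = 1.795 d.
D_c = (0.325/0.699) × 8.578 × e^(−0.325×1.795) = 0.4649 × 8.578 × 0.5581 = 2.226 mg/L.
Minimum DO = 8.88 − 2.226 = 6.654 mg/L.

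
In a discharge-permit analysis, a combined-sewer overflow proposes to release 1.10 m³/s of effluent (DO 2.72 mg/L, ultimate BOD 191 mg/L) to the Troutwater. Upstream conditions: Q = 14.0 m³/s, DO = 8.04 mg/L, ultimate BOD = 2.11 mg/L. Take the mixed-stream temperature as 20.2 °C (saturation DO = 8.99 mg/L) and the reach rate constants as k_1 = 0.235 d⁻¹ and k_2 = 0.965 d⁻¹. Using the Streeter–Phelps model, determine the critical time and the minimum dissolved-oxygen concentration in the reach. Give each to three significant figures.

Mixed DO = (14.0×8.04 + 1.10×2.72)/(14.0+1.10) = 115.6/15.10 = 7.652 mg/L.
Mixed L₀ = (14.0×2.11 + 1.10×191)/(15.10) = 239.6/15.10 = 15.87 mg/L.
Initial deficit D₀ = C_s − DO₀ = 8.99 − 7.652 = 1.338 mg/L.
t_c = (1/0.7300) ln[(0.965/0.235)(1 − 1.338×0.7300/(0.235×15.87))] = 1.370 × ln(3.031) = 1.519 d.
D_c = (0.235/0.965) × 15.87 × e^(−0.235×1.519) = 0.2435 × 15.87 × 0.6998 = 2.704 mg/L.
Minimum DO = 8.99 − 2.704 = 6.286 mg/L.

t_c ≈ 1.52 d; minimum DO ≈ 6.29 mg/L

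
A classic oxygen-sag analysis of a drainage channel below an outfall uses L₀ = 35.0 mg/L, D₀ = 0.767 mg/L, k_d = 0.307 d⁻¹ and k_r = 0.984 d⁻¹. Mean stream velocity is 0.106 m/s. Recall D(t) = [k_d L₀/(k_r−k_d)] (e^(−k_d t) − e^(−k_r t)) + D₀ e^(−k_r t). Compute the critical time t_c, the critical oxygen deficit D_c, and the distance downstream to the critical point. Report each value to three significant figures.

t_c ≈ 1.65 d; D_c ≈ 6.59 mg/L; x_c ≈ 15.1 km

t_c = [1/(k_r−k_d)] ln[(k_r/k_d)(1 − D₀(k_r−k_d)/(k_d L₀))]
= [1/(0.984−0.307)] ln[(0.984/0.307)(1 − 0.767×0.6770/(0.307×35.0))]
= (1/0.6770) ln[3.205 × 0.9517] = 1.477 × ln(3.050) = 1.477 × 1.115 = 1.647 d.
L(t_c) = L₀ e^(−k_d t_c) = 35.0 × 0.6031 = 21.11 mg/L, and at the critical point k_r D_c = k_d L, so D_c = (0.307/0.984) × 21.11 = 6.585 mg/L.
x_c = v t_c = 0.106 m/s × 1.647 d × 86400 s/d = 15090 m ≈ 15.1 km.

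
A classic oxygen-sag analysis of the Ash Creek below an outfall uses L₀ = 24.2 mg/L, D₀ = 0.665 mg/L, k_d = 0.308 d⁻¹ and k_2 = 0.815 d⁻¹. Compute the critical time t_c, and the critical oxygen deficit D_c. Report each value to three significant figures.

t_c = [1/(k_2−k_d)] ln[(k_2/k_d)(1 − D₀(k_2−k_d)/(k_d L₀))]
= [1/(0.815−0.308)] ln[(0.815/0.308)(1 − 0.665×0.5070/(0.308×24.2))]
= (1/0.5070) ln[2.646 × 0.9548] = 1.972 × ln(2.526) = 1.972 × 0.9268 = 1.828 d.
D_c = (k_d/k_2) L₀ e^(−k_d t_c) = (0.308/0.815) × 24.2 × e^(−0.308×1.828) = 0.3779 × 24.2 × 0.5695 = 5.208 mg/L.

t_c ≈ 1.83 d; D_c ≈ 5.21 mg/L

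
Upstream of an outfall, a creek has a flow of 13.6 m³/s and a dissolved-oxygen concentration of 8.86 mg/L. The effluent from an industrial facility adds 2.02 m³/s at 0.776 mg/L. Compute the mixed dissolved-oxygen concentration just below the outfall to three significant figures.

Flow-weighted mixing: C = (Q_r C_r + Q_w C_w)/(Q_r + Q_w)
= (13.6×8.86 + 2.02×0.776)/(13.6 + 2.02) = 122.1/15.62 = 7.815 mg/L.

7.81 mg/L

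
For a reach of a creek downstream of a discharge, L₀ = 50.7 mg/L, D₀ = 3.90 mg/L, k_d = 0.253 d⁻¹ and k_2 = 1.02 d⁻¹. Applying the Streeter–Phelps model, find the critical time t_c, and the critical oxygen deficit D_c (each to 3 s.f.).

t_c ≈ 1.47 d; D_c ≈ 8.67 mg/L

With k_2/k_d = 4.032 and 1 − D₀(k_2−k_d)/(k_d L₀) = 0.7668,
t_c = ln(4.032 × 0.7668) / (1.02 − 0.253) = ln(3.091) / 0.7670 = 1.129/0.7670 = 1.471 d.
D_c = (k_d/k_2) L₀ e^(−k_d t_c) = (0.253/1.02) × 50.7 × e^(−0.253×1.471) = 0.2480 × 50.7 × 0.6892 = 8.667 mg/L.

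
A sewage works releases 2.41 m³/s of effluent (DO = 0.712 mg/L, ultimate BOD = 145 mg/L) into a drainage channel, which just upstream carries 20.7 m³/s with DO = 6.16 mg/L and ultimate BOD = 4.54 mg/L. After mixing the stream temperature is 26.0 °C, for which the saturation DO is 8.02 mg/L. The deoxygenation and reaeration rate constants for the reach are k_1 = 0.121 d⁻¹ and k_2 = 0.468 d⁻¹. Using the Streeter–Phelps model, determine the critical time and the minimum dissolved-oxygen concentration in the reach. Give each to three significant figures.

t_c ≈ 2.60 d; minimum DO ≈ 4.40 mg/L

Mixed DO = (20.7×6.16 + 2.41×0.712)/(20.7+2.41) = 129.2/23.11 = 5.592 mg/L.
Mixed L₀ = (20.7×4.54 + 2.41×145)/(23.11) = 443.4/23.11 = 19.19 mg/L.
Initial deficit D₀ = C_s − DO₀ = 8.02 − 5.592 = 2.428 mg/L.
t_c = (1/0.3470) ln[(0.468/0.121)(1 − 2.428×0.3470/(0.121×19.19))] = 2.882 × ln(2.464) = 2.599 d.
D_c = (0.121/0.468) × 19.19 × e^(−0.121×2.599) = 0.2585 × 19.19 × 0.7302 = 3.622 mg/L.
Minimum DO = 8.02 − 3.622 = 4.398 mg/L.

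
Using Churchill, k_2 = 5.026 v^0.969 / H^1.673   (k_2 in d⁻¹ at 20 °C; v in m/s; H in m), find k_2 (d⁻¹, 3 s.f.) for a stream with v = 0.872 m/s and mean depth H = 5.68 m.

k_2 = 5.026 × 0.872^0.969 / 5.68^1.673 = 5.026 × 0.8757 / 18.28 = 0.2407 d⁻¹.

k_2 ≈ 0.241 d⁻¹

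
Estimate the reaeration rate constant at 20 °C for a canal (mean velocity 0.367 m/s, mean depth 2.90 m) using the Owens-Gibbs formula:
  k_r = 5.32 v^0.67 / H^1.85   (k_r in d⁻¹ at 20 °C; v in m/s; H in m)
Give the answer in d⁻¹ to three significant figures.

k_r = 5.32 × 0.367^0.67 / 2.90^1.85 = 5.32 × 0.5109 / 7.169 = 0.3791 d⁻¹.

k_r ≈ 0.379 d⁻¹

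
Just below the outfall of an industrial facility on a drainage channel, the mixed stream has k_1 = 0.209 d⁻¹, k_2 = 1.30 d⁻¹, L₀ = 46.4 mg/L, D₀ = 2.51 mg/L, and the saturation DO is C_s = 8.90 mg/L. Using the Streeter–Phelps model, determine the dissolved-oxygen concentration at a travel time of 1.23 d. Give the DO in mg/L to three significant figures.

k_1 L₀/(k_2−k_1) = 0.209×46.4/(1.30−0.209) = 9.698/1.091 = 8.889 mg/L.
e^(−k_1 t) = e^(−0.209×1.230) = 0.7733; e^(−k_2 t) = e^(−1.30×1.230) = 0.2021.
D = 8.889 × (0.7733 − 0.2021) + 2.51 × 0.2021 = 5.077 + 0.5073 = 5.585 mg/L.
DO = C_s − D = 8.90 − 5.585 = 3.315 mg/L.

DO ≈ 3.32 mg/L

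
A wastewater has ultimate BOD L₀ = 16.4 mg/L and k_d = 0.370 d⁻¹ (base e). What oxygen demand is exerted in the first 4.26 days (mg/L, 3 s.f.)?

y ≈ 13.0 mg/L

y_t = L₀(1 − e^(−k_d t)) = 16.4 × (1 − e^(−0.370×4.26))
= 16.4 × (1 − 0.2068) = 16.4 × 0.7932 = 13.01 mg/L.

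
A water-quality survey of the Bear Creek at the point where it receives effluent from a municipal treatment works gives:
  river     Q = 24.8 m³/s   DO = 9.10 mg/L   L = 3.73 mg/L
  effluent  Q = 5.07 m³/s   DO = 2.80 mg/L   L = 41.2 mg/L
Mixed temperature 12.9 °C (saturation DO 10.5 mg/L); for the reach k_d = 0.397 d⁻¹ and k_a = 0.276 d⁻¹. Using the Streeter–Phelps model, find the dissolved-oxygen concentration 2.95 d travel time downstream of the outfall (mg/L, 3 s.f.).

DO ≈ 5.00 mg/L

Mixed DO = (24.8×9.10 + 5.07×2.80)/(24.8+5.07) = 239.9/29.87 = 8.031 mg/L.
Mixed L₀ = (24.8×3.73 + 5.07×41.2)/(29.87) = 301.4/29.87 = 10.09 mg/L.
Initial deficit D₀ = C_s − DO₀ = 10.5 − 8.031 = 2.469 mg/L.
D(2.95) = [0.397×10.09/(0.276−0.397)](e^(−0.397×2.95) − e^(−0.276×2.95)) + 2.469 e^(−0.276×2.95)
= -33.11 × (0.3100 − 0.4430) + 2.469 × 0.4430 = 5.496 mg/L.
DO = 10.5 − 5.496 = 5.004 mg/L.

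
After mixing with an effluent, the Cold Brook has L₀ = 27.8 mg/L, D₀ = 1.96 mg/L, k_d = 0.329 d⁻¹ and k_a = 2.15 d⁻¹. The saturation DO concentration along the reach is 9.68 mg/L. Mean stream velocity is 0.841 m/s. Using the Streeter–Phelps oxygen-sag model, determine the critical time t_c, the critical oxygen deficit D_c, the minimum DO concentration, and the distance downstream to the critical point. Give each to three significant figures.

t_c ≈ 0.759 d; D_c ≈ 3.31 mg/L; min DO ≈ 6.37 mg/L; x_c ≈ 55.2 km

At the critical point dD/dt = 0, so k_d L₀ e^(−k_d t) = k_a D. Substituting D(t) from the Streeter–Phelps equation and solving for t gives
t_c = ln[(k_a/k_d)(1 − D₀(k_a−k_d)/(k_d L₀))] / (k_a−k_d).
Here k_a−k_d = 1.821 d⁻¹ and 1 − D₀(k_a−k_d)/(k_d L₀) = 1 − 1.96×1.821/(0.329×27.8) = 0.6098, so
t_c = ln(6.535 × 0.6098) / 1.821 = 1.382 / 1.821 = 0.7592 d.
L(t_c) = L₀ e^(−k_d t_c) = 27.8 × 0.7790 = 21.66 mg/L, and at the critical point k_a D_c = k_d L, so D_c = (0.329/2.15) × 21.66 = 3.314 mg/L.
Minimum DO = C_s − D_c = 9.68 − 3.314 = 6.366 mg/L.
x_c = v t_c = 0.841 m/s × 0.7592 d × 86400 s/d = 55160 m ≈ 55.2 km.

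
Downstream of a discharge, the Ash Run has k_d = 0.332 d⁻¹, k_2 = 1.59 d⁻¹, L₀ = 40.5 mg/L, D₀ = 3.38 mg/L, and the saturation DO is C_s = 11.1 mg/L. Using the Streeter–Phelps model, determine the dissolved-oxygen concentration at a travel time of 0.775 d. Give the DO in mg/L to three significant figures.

k_d L₀/(k_2−k_d) = 0.332×40.5/(1.59−0.332) = 13.45/1.258 = 10.69 mg/L.
e^(−k_d t) = e^(−0.332×0.7750) = 0.7731; e^(−k_2 t) = e^(−1.59×0.7750) = 0.2916.
D = 10.69 × (0.7731 − 0.2916) + 3.38 × 0.2916 = 5.146 + 0.9857 = 6.132 mg/L.
DO = C_s − D = 11.1 − 6.132 = 4.968 mg/L.

DO ≈ 4.97 mg/L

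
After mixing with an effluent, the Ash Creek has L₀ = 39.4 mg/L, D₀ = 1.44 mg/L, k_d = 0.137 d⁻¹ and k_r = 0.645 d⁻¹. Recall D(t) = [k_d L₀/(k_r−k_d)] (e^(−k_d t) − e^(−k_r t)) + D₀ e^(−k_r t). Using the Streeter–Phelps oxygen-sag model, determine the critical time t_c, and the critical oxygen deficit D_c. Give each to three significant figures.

t_c ≈ 2.76 d; D_c ≈ 5.73 mg/L

t_c = [1/(k_r−k_d)] ln[(k_r/k_d)(1 − D₀(k_r−k_d)/(k_d L₀))]
= [1/(0.645−0.137)] ln[(0.645/0.137)(1 − 1.44×0.5080/(0.137×39.4))]
= (1/0.5080) ln[4.708 × 0.8645] = 1.969 × ln(4.070) = 1.969 × 1.404 = 2.763 d.
D_c = (k_d/k_r) L₀ e^(−k_d t_c) = (0.137/0.645) × 39.4 × e^(−0.137×2.763) = 0.2124 × 39.4 × 0.6849 = 5.731 mg/L.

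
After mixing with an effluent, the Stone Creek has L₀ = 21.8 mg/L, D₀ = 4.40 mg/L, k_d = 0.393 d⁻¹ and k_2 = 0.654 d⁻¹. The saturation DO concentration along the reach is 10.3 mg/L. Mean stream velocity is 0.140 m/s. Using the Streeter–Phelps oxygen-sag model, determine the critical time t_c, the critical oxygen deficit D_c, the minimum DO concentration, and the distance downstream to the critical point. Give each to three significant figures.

t_c ≈ 1.40 d; D_c ≈ 7.56 mg/L; min DO ≈ 2.74 mg/L; x_c ≈ 16.9 km

t_c = [1/(k_2−k_d)] ln[(k_2/k_d)(1 − D₀(k_2−k_d)/(k_d L₀))]
= [1/(0.654−0.393)] ln[(0.654/0.393)(1 − 4.40×0.2610/(0.393×21.8))]
= (1/0.2610) ln[1.664 × 0.8660] = 3.831 × ln(1.441) = 3.831 × 0.3654 = 1.400 d.
D_c = (k_d/k_2) L₀ e^(−k_d t_c) = (0.393/0.654) × 21.8 × e^(−0.393×1.400) = 0.6009 × 21.8 × 0.5769 = 7.557 mg/L.
Minimum DO = C_s − D_c = 10.3 − 7.557 = 2.743 mg/L.
x_c = v t_c = 0.140 m/s × 1.400 d × 86400 s/d = 16930 m ≈ 16.9 km.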